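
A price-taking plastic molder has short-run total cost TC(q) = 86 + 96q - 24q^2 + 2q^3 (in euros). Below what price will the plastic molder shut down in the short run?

€24 per unit

Short-run supply begins at min AVC. From VC = 96q - 24q^2 + 2q^3, AVC = 96 - 24q + 2q^2.
dAVC/dq = -24 + 4q = 0 gives q = 6. min AVC = 96 - 24·6 + 2·6^2 = 24.
The firm shuts down for any P below €24.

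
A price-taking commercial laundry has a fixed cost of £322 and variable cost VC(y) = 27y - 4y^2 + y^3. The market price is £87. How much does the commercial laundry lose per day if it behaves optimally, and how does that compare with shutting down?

AVC = 27 - 4y + y^2; min AVC = £23 at y = 2. Since P = £87 ≥ min AVC, the firm produces.
MC = 27 - 8y + 3y^2. Setting P = MC and taking the root on the rising branch gives y* = 6.
TR = 87·6 = 522. TC = 322 + 234 = 556. Profit = 522 − 556 = -£34.
That loss of £34 beats the £322 the firm would lose by shutting down; producing recovers £288 of fixed cost.

Profit = -£34 at y = 6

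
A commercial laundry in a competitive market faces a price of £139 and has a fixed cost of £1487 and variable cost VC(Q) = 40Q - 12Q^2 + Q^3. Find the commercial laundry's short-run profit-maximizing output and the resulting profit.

Profit = -£277 at Q = 11

AVC = 40 - 12Q + Q^2; min AVC = £4 at Q = 6. Since P = £139 ≥ min AVC, the firm produces.
MC = 40 - 24Q + 3Q^2. Setting P = MC and taking the root on the rising branch gives Q* = 11.
TR = 139·11 = 1529. TC = 1487 + 319 = 1806. Profit = 1529 − 1806 = -£277.
By producing, the firm covers all variable cost plus £1210 of fixed cost; shutting down would lose the full £1487.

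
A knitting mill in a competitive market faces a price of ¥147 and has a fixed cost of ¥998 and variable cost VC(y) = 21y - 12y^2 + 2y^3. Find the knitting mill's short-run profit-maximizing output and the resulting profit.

Profit = -¥214 at y = 7

AVC = 21 - 12y + 2y^2; min AVC = ¥3 at y = 3. Since P = ¥147 ≥ min AVC, the firm produces.
MC = 21 - 24y + 6y^2. Setting P = MC and taking the root on the rising branch gives y* = 7.
TR = 147·7 = 1029. TC = 998 + 245 = 1243. Profit = 1029 − 1243 = -¥214.
That loss of ¥214 beats the ¥998 the firm would lose by shutting down; producing recovers ¥784 of fixed cost.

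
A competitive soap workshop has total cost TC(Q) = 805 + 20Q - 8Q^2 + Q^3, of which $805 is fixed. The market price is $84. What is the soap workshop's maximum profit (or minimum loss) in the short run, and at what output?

Profit = -$293 at Q = 8

AVC = 20 - 8Q + Q^2; min AVC = $4 at Q = 4. Since P = $84 ≥ min AVC, the firm produces.
MC = 20 - 16Q + 3Q^2. Setting P = MC and taking the root on the rising branch gives Q* = 8.
TR = 84·8 = 672. TC = 805 + 160 = 965. Profit = 672 − 965 = -$293.
Shutting down would mean losing the fixed cost of $805, so operating at a loss of $293 is better by $512.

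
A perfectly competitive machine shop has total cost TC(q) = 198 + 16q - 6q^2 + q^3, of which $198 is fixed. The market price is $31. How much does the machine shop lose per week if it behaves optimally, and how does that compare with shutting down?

Profit = -$98 at q = 5

AVC = 16 - 6q + q^2 has its minimum $7 at q = 3; price $31 clears that bar, so the firm operates.
With MC = 16 - 12q + 3q^2, P = MC on the upward-sloping part at q* = 5.
TR = 31·5 = 155. TC = 198 + 55 = 253. Profit = 155 − 253 = -$98.
Shutting down would mean losing the fixed cost of $198, so operating at a loss of $98 is better by $100.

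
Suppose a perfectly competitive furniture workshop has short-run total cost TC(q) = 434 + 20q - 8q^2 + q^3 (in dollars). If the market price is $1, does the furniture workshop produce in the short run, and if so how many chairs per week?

Shut down

Variable cost is VC = 20q - 8q^2 + q^3, so AVC = VC/q = 20 - 8q + q^2 and MC = dTC/dq = 20 - 16q + 3q^2.
AVC hits its minimum where MC = AVC, at q = 4, giving min AVC = 20 - 8·4 + 4^2 = $4.
P = $1 lies below min AVC = $4; no output level covers variable cost.
Shutting down limits the loss to fixed cost, $434.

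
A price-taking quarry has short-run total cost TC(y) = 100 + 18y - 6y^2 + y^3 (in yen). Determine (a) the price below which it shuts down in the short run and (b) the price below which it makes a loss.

Shutdown price = ¥9; break-even price = ¥33

AVC = 18 - 6y + y^2; minimized at y = 3, giving min AVC = ¥9. That is the shutdown price.
ATC = 100/y + 18 - 6y + y^2. Setting dATC/dy = −100/y^2 − 6 + 2y = 0 gives y = 5 (since 2·5^3 − 6·5^2 = 100).
min ATC = 100/5 + 18 − 6·5 + 5^2 = ¥33. That is the break-even price.
For ¥9 ≤ P < ¥33 the firm produces at a loss; below ¥9 it shuts down.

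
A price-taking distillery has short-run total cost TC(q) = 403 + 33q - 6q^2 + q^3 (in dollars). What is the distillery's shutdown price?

Short-run supply begins at min AVC. From VC = 33q - 6q^2 + q^3, AVC = 33 - 6q + q^2.
At the minimum of AVC, MC = AVC. MC = 33 - 12q + 3q^2; setting MC = AVC gives 2q^2 - 6q = 0, so q = 3. min AVC = 24.
So the shutdown price is $24.

$24 per unit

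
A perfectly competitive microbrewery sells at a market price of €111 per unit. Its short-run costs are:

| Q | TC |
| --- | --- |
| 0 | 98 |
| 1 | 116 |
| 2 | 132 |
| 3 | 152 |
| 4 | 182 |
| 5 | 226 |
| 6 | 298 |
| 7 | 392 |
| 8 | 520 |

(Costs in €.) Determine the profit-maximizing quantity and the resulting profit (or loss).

Q = 7; profit = €385

Profit at each row (π = 111Q − TC): Q=0: -98; Q=1: -5; Q=2: 90; Q=3: 181; Q=4: 262; Q=5: 329; Q=6: 368; Q=7: 385; Q=8: 368.
Profit is maximized at Q = 7. AVC there is 294/7 = €42 ≤ P, so producing beats shutting down (which would give -€98).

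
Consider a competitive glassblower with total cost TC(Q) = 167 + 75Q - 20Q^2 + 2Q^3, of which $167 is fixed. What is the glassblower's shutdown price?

Short-run supply begins at min AVC. From VC = 75Q - 20Q^2 + 2Q^3, AVC = 75 - 20Q + 2Q^2.
dAVC/dQ = -20 + 4Q = 0 gives Q = 5. min AVC = 75 - 20·5 + 2·5^2 = 25.
So the shutdown price is $25.

$25 per unit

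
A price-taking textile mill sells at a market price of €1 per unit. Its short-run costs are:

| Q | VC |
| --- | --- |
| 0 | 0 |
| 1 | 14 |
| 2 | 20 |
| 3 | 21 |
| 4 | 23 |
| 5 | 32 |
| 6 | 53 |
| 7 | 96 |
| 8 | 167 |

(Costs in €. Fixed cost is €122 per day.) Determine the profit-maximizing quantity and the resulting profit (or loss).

Profit at each row (π = 1Q − TC): Q=0: -122; Q=1: -135; Q=2: -140; Q=3: -140; Q=4: -141; Q=5: -149; Q=6: -169; Q=7: -211; Q=8: -281.
Profit is highest at Q = 0. Equivalently, the lowest AVC in the table is 23/4 ≈ €5.75 at Q = 4, and P = €1 falls below it — price never covers variable cost, so the firm shuts down and loses only its fixed cost.

Q = 0 (shut down); profit = -€122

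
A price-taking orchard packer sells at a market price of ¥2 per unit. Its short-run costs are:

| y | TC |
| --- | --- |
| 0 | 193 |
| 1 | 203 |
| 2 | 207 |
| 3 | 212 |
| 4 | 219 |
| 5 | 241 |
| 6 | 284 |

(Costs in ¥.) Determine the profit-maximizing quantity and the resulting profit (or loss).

y = 0 (shut down); profit = -¥193

Compute π = P·y − TC at each output: y=0: -193; y=1: -201; y=2: -203; y=3: -206; y=4: -211; y=5: -231; y=6: -272.
Profit is highest at y = 0. Equivalently, the lowest AVC in the table is 19/3 ≈ ¥6.33 at y = 3, and P = ¥2 falls below it — price never covers variable cost, so the firm shuts down and loses only its fixed cost.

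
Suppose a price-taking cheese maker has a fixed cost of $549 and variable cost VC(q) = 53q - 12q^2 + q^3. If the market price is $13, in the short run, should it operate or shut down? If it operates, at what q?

Shut down

Variable cost is VC = 53q - 12q^2 + q^3, so AVC = VC/q = 53 - 12q + q^2 and MC = dTC/dq = 53 - 24q + 3q^2.
AVC is minimized where dAVC/dq = -12 + 2q = 0, at q = 6; min AVC = 53 - 12·6 + 6^2 = $17.
With P < min AVC ($13 < $17), every unit sold adds to the loss.
Best response: produce nothing and absorb the $549 fixed cost.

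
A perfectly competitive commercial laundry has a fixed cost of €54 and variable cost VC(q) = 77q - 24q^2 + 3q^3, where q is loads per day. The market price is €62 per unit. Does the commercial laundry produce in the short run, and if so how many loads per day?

Strip out fixed cost: VC = 77q - 24q^2 + 3q^3. Then AVC = 77 - 24q + 3q^2 and MC = 77 - 48q + 9q^2.
AVC hits its minimum where MC = AVC, at q = 4, giving min AVC = 77 - 24·4 + 3·4^2 = €29.
P = €62 exceeds min AVC = €29, so the firm stays open.
P = MC gives 15 - 48q + 9q^2 = 0, with roots 1/3 and 5. Take the larger (rising MC): q* = 5.
Check: AVC at q = 5 is €32 ≤ P, so revenue covers variable cost.
Profit = P·q − TC = 62·5 − 214 = €96.

Produce at q = 5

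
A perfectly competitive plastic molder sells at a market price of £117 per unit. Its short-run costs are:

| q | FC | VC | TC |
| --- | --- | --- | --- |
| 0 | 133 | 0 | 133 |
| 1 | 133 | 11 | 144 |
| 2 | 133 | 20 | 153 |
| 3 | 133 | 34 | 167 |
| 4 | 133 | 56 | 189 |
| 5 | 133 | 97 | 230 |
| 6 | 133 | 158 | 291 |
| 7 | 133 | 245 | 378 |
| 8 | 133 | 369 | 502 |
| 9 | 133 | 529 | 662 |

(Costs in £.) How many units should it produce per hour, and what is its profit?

q = 7; profit = £441

Compute π = P·q − TC at each output: q=0: -133; q=1: -27; q=2: 81; q=3: 184; q=4: 279; q=5: 355; q=6: 411; q=7: 441; q=8: 434; q=9: 391.
Profit is maximized at q = 7. AVC there is 245/7 = £35 ≤ P, so producing beats shutting down (which would give -£133).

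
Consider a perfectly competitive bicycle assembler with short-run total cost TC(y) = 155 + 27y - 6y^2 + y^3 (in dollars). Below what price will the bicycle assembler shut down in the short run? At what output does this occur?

$18 per unit, at y = 3

The firm shuts down when price falls below the minimum of average variable cost. AVC = VC/y = 27 - 6y + y^2.
At the minimum of AVC, MC = AVC. MC = 27 - 12y + 3y^2; setting MC = AVC gives 2y^2 - 6y = 0, so y = 3. min AVC = 18.
So the shutdown price is $18.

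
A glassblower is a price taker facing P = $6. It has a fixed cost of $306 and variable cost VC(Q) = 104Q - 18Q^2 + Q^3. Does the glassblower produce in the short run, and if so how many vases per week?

Shut down

From TC, MC = TC'(Q) = 104 - 36Q + 3Q^2 and AVC = VC/Q = 104 - 18Q + Q^2.
AVC is minimized where dAVC/dQ = -18 + 2Q = 0, at Q = 9; min AVC = 104 - 18·9 + 9^2 = $23.
Since P = $6 < min AVC = $23, price fails to cover variable cost at any output.
Best response: produce nothing and absorb the $306 fixed cost.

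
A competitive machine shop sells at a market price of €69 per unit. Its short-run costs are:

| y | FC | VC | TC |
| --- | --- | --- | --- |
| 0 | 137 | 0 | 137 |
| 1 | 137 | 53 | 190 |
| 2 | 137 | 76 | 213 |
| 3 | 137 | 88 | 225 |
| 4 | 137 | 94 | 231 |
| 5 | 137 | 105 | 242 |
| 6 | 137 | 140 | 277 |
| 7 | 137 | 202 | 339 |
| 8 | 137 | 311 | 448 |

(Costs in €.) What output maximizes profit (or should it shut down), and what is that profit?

Compute π = P·y − TC at each output: y=0: -137; y=1: -121; y=2: -75; y=3: -18; y=4: 45; y=5: 103; y=6: 137; y=7: 144; y=8: 104.
Profit is maximized at y = 7. AVC there is 202/7 = €28.86 ≤ P, so producing beats shutting down (which would give -€137).

y = 7; profit = €144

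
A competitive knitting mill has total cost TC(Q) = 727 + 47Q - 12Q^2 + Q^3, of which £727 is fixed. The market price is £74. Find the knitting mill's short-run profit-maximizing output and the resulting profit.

AVC = 47 - 12Q + Q^2; min AVC = £11 at Q = 6. Since P = £74 ≥ min AVC, the firm produces.
MC = 47 - 24Q + 3Q^2. Setting P = MC and taking the root on the rising branch gives Q* = 9.
TR = 74·9 = 666. TC = 727 + 180 = 907. Profit = 666 − 907 = -£241.
Shutting down would mean losing the fixed cost of £727, so operating at a loss of £241 is better by £486.

Profit = -£241 at Q = 9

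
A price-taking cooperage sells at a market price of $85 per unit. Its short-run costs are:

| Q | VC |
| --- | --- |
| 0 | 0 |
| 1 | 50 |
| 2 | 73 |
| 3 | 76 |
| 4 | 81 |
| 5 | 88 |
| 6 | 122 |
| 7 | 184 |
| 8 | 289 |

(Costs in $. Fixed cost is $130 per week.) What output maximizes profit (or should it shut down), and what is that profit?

Q = 7; profit = $281

Profit at each row (π = 85Q − TC): Q=0: -130; Q=1: -95; Q=2: -33; Q=3: 49; Q=4: 129; Q=5: 207; Q=6: 258; Q=7: 281; Q=8: 261.
Profit is maximized at Q = 7. AVC there is 184/7 = $26.29 ≤ P, so producing beats shutting down (which would give -$130).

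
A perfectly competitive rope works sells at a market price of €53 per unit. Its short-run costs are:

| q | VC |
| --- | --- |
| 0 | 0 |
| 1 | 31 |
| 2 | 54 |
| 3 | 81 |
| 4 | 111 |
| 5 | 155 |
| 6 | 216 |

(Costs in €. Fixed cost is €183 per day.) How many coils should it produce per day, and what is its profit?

q = 5; profit = -€73

Compute π = P·q − TC at each output: q=0: -183; q=1: -161; q=2: -131; q=3: -105; q=4: -82; q=5: -73; q=6: -81.
Profit is maximized at q = 5. AVC there is 155/5 = €31 ≤ P, so producing beats shutting down (which would give -€183).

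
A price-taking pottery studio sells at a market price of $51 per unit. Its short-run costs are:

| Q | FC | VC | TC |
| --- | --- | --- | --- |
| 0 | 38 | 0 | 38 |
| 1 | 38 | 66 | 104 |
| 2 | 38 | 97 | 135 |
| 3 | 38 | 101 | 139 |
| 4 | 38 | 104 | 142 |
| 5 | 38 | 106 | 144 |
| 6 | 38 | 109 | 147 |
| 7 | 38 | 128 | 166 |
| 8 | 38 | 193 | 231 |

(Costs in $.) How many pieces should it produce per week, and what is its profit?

Profit at each row (π = 51Q − TC): Q=0: -38; Q=1: -53; Q=2: -33; Q=3: 14; Q=4: 62; Q=5: 111; Q=6: 159; Q=7: 191; Q=8: 177.
Profit is maximized at Q = 7. AVC there is 128/7 = $18.29 ≤ P, so producing beats shutting down (which would give -$38).

Q = 7; profit = $191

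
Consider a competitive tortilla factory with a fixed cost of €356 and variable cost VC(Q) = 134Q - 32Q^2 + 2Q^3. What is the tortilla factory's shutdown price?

Short-run supply begins at min AVC. From VC = 134Q - 32Q^2 + 2Q^3, AVC = 134 - 32Q + 2Q^2.
At the minimum of AVC, MC = AVC. MC = 134 - 64Q + 6Q^2; setting MC = AVC gives 4Q^2 - 32Q = 0, so Q = 8. min AVC = 6.
The firm shuts down for any P below €6.

€6 per unit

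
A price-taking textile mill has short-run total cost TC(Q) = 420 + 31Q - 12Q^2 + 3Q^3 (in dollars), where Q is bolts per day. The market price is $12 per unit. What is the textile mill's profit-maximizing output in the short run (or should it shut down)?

Shut down

From TC, MC = TC'(Q) = 31 - 24Q + 9Q^2 and AVC = VC/Q = 31 - 12Q + 3Q^2.
AVC hits its minimum where MC = AVC, at Q = 2, giving min AVC = 31 - 12·2 + 3·2^2 = $19.
P = $12 lies below min AVC = $19; no output level covers variable cost.
Shutting down limits the loss to fixed cost, $420.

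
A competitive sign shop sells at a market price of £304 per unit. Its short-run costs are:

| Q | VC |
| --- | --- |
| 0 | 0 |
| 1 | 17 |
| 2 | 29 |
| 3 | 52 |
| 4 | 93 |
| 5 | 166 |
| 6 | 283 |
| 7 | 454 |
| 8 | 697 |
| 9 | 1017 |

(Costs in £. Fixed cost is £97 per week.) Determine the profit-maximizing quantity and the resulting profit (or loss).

Profit at each row (π = 304Q − TC): Q=0: -97; Q=1: 190; Q=2: 482; Q=3: 763; Q=4: 1026; Q=5: 1257; Q=6: 1444; Q=7: 1577; Q=8: 1638; Q=9: 1622.
Profit is maximized at Q = 8. AVC there is 697/8 = £87.12 ≤ P, so producing beats shutting down (which would give -£97).

Q = 8; profit = £1638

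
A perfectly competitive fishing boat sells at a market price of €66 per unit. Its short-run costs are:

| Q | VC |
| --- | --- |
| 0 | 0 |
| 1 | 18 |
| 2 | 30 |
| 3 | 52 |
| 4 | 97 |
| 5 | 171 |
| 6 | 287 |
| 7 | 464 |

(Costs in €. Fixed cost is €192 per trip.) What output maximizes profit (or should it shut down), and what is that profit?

Q = 4; profit = -€25

Profit at each row (π = 66Q − TC): Q=0: -192; Q=1: -144; Q=2: -90; Q=3: -46; Q=4: -25; Q=5: -33; Q=6: -83; Q=7: -194.
Profit is maximized at Q = 4. AVC there is 97/4 = €24.25 ≤ P, so producing beats shutting down (which would give -€192).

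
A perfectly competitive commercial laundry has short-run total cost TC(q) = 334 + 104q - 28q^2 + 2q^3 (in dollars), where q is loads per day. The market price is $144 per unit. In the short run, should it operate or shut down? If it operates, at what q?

Produce at q = 10

Variable cost is VC = 104q - 28q^2 + 2q^3, so AVC = VC/q = 104 - 28q + 2q^2 and MC = dTC/dq = 104 - 56q + 6q^2.
AVC is minimized where dAVC/dq = -28 + 4q = 0, at q = 7; min AVC = 104 - 28·7 + 2·7^2 = $6.
Because $144 ≥ $6, revenue can cover variable cost; the firm operates.
Set P = MC: 144 = 104 - 56q + 6q^2 → -40 - 56q + 6q^2 = 0. The roots are q = -2/3 and q = 10; the profit-maximizing output is on the rising part of MC, so q* = 10.
Check: AVC at q = 10 is $24 ≤ P, so revenue covers variable cost.
Profit = P·q − TC = 144·10 − 574 = $866.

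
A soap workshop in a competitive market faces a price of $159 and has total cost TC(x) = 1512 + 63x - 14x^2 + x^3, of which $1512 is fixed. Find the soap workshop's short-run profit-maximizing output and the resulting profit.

Profit = -$72 at x = 12

AVC = 63 - 14x + x^2 has its minimum $14 at x = 7; price $159 clears that bar, so the firm operates.
With MC = 63 - 28x + 3x^2, P = MC on the upward-sloping part at x* = 12.
TR = 159·12 = 1908. TC = 1512 + 468 = 1980. Profit = 1908 − 1980 = -$72.
That loss of $72 beats the $1512 the firm would lose by shutting down; producing recovers $1440 of fixed cost.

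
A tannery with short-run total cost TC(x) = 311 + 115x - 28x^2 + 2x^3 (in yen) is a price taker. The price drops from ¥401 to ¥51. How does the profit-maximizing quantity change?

AVC = 115 - 28x + 2x^2, minimized at x = 7 where min AVC = ¥17. MC = 115 - 56x + 6x^2.
With P = ¥401 above the shutdown price, P = MC gives x = 13.
At P = ¥51 ≥ min AVC, set P = MC: x = 8. The firm stays open but cuts output.

Output falls from 13 to 8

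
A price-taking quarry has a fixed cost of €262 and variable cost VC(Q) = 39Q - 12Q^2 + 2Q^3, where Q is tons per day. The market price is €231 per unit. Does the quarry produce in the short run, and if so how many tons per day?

Strip out fixed cost: VC = 39Q - 12Q^2 + 2Q^3. Then AVC = 39 - 12Q + 2Q^2 and MC = 39 - 24Q + 6Q^2.
The AVC parabola has its vertex at Q = 12/4 = 3, where AVC = 39 - 12·3 + 2·3^2 = €21.
P = €231 exceeds min AVC = €21, so the firm stays open.
Solving P = MC: -192 - 24Q + 6Q^2 = 0 ⇒ Q = -4 or 8. On the upward-sloping branch, Q* = 8.
Check: AVC at Q = 8 is €71 ≤ P, so revenue covers variable cost.
Profit = P·Q − TC = 231·8 − 830 = €1018.

Produce at Q = 8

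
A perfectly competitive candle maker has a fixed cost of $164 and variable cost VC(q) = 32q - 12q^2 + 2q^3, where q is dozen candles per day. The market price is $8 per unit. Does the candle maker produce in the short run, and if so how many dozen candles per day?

From TC, MC = TC'(q) = 32 - 24q + 6q^2 and AVC = VC/q = 32 - 12q + 2q^2.
AVC hits its minimum where MC = AVC, at q = 3, giving min AVC = 32 - 12·3 + 2·3^2 = $14.
P = $8 lies below min AVC = $14; no output level covers variable cost.
Shutting down limits the loss to fixed cost, $164.

Shut down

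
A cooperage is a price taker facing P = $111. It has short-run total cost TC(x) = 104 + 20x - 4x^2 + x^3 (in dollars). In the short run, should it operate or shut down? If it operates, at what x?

From TC, MC = TC'(x) = 20 - 8x + 3x^2 and AVC = VC/x = 20 - 4x + x^2.
The AVC parabola has its vertex at x = 4/2 = 2, where AVC = 20 - 4·2 + 2^2 = $16.
P = $111 exceeds min AVC = $16, so the firm stays open.
P = MC gives -91 - 8x + 3x^2 = 0, with roots -13/3 and 7. Take the larger (rising MC): x* = 7.
Check: AVC at x = 7 is $41 ≤ P, so revenue covers variable cost.
Profit = P·x − TC = 111·7 − 391 = $386.

Produce at x = 7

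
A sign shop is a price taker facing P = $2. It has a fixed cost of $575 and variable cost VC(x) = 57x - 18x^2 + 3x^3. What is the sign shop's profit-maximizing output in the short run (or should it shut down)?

Shut down

Strip out fixed cost: VC = 57x - 18x^2 + 3x^3. Then AVC = 57 - 18x + 3x^2 and MC = 57 - 36x + 9x^2.
AVC is minimized where dAVC/dx = -18 + 6x = 0, at x = 3; min AVC = 57 - 18·3 + 3·3^2 = $30.
Since P = $2 < min AVC = $30, price fails to cover variable cost at any output.
Best response: produce nothing and absorb the $575 fixed cost.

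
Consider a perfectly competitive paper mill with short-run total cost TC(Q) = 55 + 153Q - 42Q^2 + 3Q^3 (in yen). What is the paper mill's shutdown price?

¥6 per unit

The firm shuts down when price falls below the minimum of average variable cost. AVC = VC/Q = 153 - 42Q + 3Q^2.
dAVC/dQ = -42 + 6Q = 0 gives Q = 7. min AVC = 153 - 42·7 + 3·7^2 = 6.
The firm shuts down for any P below ¥6.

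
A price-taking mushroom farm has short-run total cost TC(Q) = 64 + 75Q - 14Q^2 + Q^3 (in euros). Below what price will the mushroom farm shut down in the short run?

The firm shuts down when price falls below the minimum of average variable cost. AVC = VC/Q = 75 - 14Q + Q^2.
At the minimum of AVC, MC = AVC. MC = 75 - 28Q + 3Q^2; setting MC = AVC gives 2Q^2 - 14Q = 0, so Q = 7. min AVC = 26.
The firm shuts down for any P below €26.

€26 per unit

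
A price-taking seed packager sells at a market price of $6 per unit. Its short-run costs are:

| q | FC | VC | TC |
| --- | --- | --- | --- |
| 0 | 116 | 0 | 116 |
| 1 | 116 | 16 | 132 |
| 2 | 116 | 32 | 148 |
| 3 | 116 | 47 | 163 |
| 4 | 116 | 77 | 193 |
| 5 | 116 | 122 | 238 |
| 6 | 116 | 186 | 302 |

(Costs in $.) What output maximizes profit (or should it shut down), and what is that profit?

Profit at each row (π = 6q − TC): q=0: -116; q=1: -126; q=2: -136; q=3: -145; q=4: -169; q=5: -208; q=6: -266.
Profit is highest at q = 0. Equivalently, the lowest AVC in the table is 47/3 ≈ $15.67 at q = 3, and P = $6 falls below it — price never covers variable cost, so the firm shuts down and loses only its fixed cost.

q = 0 (shut down); profit = -$116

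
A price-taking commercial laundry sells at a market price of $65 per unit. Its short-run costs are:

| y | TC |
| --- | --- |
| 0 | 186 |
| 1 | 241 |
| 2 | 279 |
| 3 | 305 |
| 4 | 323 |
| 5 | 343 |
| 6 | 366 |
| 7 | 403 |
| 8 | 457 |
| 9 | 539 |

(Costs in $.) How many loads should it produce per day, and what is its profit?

y = 8; profit = $63

Compute π = P·y − TC at each output: y=0: -186; y=1: -176; y=2: -149; y=3: -110; y=4: -63; y=5: -18; y=6: 24; y=7: 52; y=8: 63; y=9: 46.
Profit is maximized at y = 8. AVC there is 271/8 = $33.88 ≤ P, so producing beats shutting down (which would give -$186).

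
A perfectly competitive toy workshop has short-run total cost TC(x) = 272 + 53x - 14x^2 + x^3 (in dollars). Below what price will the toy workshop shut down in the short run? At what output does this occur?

Short-run supply begins at min AVC. From VC = 53x - 14x^2 + x^3, AVC = 53 - 14x + x^2.
At the minimum of AVC, MC = AVC. MC = 53 - 28x + 3x^2; setting MC = AVC gives 2x^2 - 14x = 0, so x = 7. min AVC = 4.
So the shutdown price is $4.

$4 per unit, at x = 7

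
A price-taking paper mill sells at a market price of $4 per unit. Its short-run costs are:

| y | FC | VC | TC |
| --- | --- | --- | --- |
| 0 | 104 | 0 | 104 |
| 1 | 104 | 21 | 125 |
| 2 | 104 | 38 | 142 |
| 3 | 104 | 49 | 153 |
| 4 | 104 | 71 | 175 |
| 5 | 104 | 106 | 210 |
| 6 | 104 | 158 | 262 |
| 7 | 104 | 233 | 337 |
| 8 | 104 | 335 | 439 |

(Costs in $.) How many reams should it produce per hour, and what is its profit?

Tabulate TR − TC: y=0: -104; y=1: -121; y=2: -134; y=3: -141; y=4: -159; y=5: -190; y=6: -238; y=7: -309; y=8: -407.
Profit is highest at y = 0. Equivalently, the lowest AVC in the table is 49/3 ≈ $16.33 at y = 3, and P = $4 falls below it — price never covers variable cost, so the firm shuts down and loses only its fixed cost.

y = 0 (shut down); profit = -$104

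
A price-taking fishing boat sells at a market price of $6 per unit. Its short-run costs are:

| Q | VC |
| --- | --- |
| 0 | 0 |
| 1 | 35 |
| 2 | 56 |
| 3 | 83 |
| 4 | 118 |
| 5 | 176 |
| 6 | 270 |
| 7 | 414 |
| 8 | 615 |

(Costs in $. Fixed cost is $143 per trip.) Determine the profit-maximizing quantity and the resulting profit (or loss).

Q = 0 (shut down); profit = -$143

Profit at each row (π = 6Q − TC): Q=0: -143; Q=1: -172; Q=2: -187; Q=3: -208; Q=4: -237; Q=5: -289; Q=6: -377; Q=7: -515; Q=8: -710.
Profit is highest at Q = 0. Equivalently, the lowest AVC in the table is 83/3 ≈ $27.67 at Q = 3, and P = $6 falls below it — price never covers variable cost, so the firm shuts down and loses only its fixed cost.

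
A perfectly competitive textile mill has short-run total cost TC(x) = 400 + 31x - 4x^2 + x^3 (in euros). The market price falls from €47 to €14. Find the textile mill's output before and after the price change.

MC = 31 - 8x + 3x^2; the shutdown threshold is min AVC = €27 (at x = 2).
At P = €47 ≥ min AVC, set P = MC on the rising branch: x = 4.
At P = €14 < min AVC = €27, price no longer covers variable cost at any output, so the firm shuts down: x = 0.

Output falls from 4 to 0 (the firm shuts down)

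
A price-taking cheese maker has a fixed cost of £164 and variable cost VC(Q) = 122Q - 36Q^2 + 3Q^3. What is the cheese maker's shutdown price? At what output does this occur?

£14 per unit, at Q = 6

Short-run supply begins at min AVC. From VC = 122Q - 36Q^2 + 3Q^3, AVC = 122 - 36Q + 3Q^2.
dAVC/dQ = -36 + 6Q = 0 gives Q = 6. min AVC = 122 - 36·6 + 3·6^2 = 14.
So the shutdown price is £14.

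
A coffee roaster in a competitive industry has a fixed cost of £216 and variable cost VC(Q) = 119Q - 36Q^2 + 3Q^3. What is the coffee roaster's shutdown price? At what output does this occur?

The shutdown price is the minimum of AVC. VC = 119Q - 36Q^2 + 3Q^3, so AVC = 119 - 36Q + 3Q^2.
At the minimum of AVC, MC = AVC. MC = 119 - 72Q + 9Q^2; setting MC = AVC gives 6Q^2 - 36Q = 0, so Q = 6. min AVC = 11.
The firm shuts down for any P below £11.

£11 per unit, at Q = 6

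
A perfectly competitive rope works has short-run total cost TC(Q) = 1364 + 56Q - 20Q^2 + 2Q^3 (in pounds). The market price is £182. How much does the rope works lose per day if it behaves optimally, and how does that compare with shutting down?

Profit = -£68 at Q = 9

AVC = 56 - 20Q + 2Q^2 has its minimum £6 at Q = 5; price £182 clears that bar, so the firm operates.
MC = 56 - 40Q + 6Q^2. Setting P = MC and taking the root on the rising branch gives Q* = 9.
TR = 182·9 = 1638. TC = 1364 + 342 = 1706. Profit = 1638 − 1706 = -£68.
By producing, the firm covers all variable cost plus £1296 of fixed cost; shutting down would lose the full £1364.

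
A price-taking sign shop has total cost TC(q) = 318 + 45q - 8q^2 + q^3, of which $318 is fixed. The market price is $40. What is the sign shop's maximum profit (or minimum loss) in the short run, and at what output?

Profit = -$268 at q = 5

AVC = 45 - 8q + q^2; min AVC = $29 at q = 4. Since P = $40 ≥ min AVC, the firm produces.
MC = 45 - 16q + 3q^2. Setting P = MC and taking the root on the rising branch gives q* = 5.
TR = 40·5 = 200. TC = 318 + 150 = 468. Profit = 200 − 468 = -$268.
By producing, the firm covers all variable cost plus $50 of fixed cost; shutting down would lose the full $318.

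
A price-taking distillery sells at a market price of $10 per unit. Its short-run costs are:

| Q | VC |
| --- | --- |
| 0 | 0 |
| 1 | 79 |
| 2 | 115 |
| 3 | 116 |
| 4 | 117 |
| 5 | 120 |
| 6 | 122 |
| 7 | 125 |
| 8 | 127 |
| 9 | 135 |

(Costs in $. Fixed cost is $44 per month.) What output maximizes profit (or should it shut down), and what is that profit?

Q = 0 (shut down); profit = -$44

Profit at each row (π = 10Q − TC): Q=0: -44; Q=1: -113; Q=2: -139; Q=3: -130; Q=4: -121; Q=5: -114; Q=6: -106; Q=7: -99; Q=8: -91; Q=9: -89.
Profit is highest at Q = 0. Equivalently, the lowest AVC in the table is 135/9 ≈ $15 at Q = 9, and P = $10 falls below it — price never covers variable cost, so the firm shuts down and loses only its fixed cost.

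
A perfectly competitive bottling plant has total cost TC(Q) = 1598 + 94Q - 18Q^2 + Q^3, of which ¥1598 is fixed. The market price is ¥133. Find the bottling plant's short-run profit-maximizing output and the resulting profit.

AVC = 94 - 18Q + Q^2 has its minimum ¥13 at Q = 9; price ¥133 clears that bar, so the firm operates.
MC = 94 - 36Q + 3Q^2. Setting P = MC and taking the root on the rising branch gives Q* = 13.
TR = 133·13 = 1729. TC = 1598 + 377 = 1975. Profit = 1729 − 1975 = -¥246.
By producing, the firm covers all variable cost plus ¥1352 of fixed cost; shutting down would lose the full ¥1598.

Profit = -¥246 at Q = 13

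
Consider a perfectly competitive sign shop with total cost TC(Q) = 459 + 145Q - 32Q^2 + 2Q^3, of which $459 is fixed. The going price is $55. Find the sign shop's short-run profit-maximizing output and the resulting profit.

Profit = -$135 at Q = 9

AVC = 145 - 32Q + 2Q^2; min AVC = $17 at Q = 8. Since P = $55 ≥ min AVC, the firm produces.
With MC = 145 - 64Q + 6Q^2, P = MC on the upward-sloping part at Q* = 9.
TR = 55·9 = 495. TC = 459 + 171 = 630. Profit = 495 − 630 = -$135.
By producing, the firm covers all variable cost plus $324 of fixed cost; shutting down would lose the full $459.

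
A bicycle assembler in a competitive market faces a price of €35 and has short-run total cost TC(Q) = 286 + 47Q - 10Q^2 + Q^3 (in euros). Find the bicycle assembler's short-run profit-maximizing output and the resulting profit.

Profit = -€214 at Q = 6

AVC = 47 - 10Q + Q^2 has its minimum €22 at Q = 5; price €35 clears that bar, so the firm operates.
With MC = 47 - 20Q + 3Q^2, P = MC on the upward-sloping part at Q* = 6.
TR = 35·6 = 210. TC = 286 + 138 = 424. Profit = 210 − 424 = -€214.
By producing, the firm covers all variable cost plus €72 of fixed cost; shutting down would lose the full €286.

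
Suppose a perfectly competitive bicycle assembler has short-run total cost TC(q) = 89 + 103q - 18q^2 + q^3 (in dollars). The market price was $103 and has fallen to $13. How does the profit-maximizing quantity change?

AVC = 103 - 18q + q^2, minimized at q = 9 where min AVC = $22. MC = 103 - 36q + 3q^2.
At P = $103 ≥ min AVC, set P = MC on the rising branch: q = 12.
At P = $13 < min AVC = $22, price no longer covers variable cost at any output, so the firm shuts down: q = 0.

Output falls from 12 to 0 (the firm shuts down)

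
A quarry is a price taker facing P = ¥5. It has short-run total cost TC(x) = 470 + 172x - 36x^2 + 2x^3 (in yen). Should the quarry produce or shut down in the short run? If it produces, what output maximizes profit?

From TC, MC = TC'(x) = 172 - 72x + 6x^2 and AVC = VC/x = 172 - 36x + 2x^2.
AVC hits its minimum where MC = AVC, at x = 9, giving min AVC = 172 - 36·9 + 2·9^2 = ¥10.
Since P = ¥5 < min AVC = ¥10, price fails to cover variable cost at any output.
Shutting down limits the loss to fixed cost, ¥470.

Shut down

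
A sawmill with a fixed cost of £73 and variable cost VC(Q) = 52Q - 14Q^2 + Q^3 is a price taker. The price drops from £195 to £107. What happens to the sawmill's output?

Output falls from 13 to 11

AVC = 52 - 14Q + Q^2, minimized at Q = 7 where min AVC = £3. MC = 52 - 28Q + 3Q^2.
At P = £195 ≥ min AVC, set P = MC on the rising branch: Q = 13.
At P = £107 ≥ min AVC, set P = MC: Q = 11. The firm stays open but cuts output.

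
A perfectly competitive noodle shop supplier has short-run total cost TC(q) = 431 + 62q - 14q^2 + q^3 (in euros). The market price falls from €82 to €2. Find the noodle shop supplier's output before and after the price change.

AVC = 62 - 14q + q^2, minimized at q = 7 where min AVC = €13. MC = 62 - 28q + 3q^2.
At P = €82 ≥ min AVC, set P = MC on the rising branch: q = 10.
At P = €2 < min AVC = €13, price no longer covers variable cost at any output, so the firm shuts down: q = 0.

Output falls from 10 to 0 (the firm shuts down)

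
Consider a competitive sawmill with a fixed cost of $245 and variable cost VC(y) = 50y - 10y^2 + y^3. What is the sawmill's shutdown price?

$25 per unit

The firm shuts down when price falls below the minimum of average variable cost. AVC = VC/y = 50 - 10y + y^2.
At the minimum of AVC, MC = AVC. MC = 50 - 20y + 3y^2; setting MC = AVC gives 2y^2 - 10y = 0, so y = 5. min AVC = 25.
The firm shuts down for any P below $25.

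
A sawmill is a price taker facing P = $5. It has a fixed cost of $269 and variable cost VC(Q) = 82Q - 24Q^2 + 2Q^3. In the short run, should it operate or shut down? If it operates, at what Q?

Strip out fixed cost: VC = 82Q - 24Q^2 + 2Q^3. Then AVC = 82 - 24Q + 2Q^2 and MC = 82 - 48Q + 6Q^2.
The AVC parabola has its vertex at Q = 24/4 = 6, where AVC = 82 - 24·6 + 2·6^2 = $10.
P = $5 lies below min AVC = $10; no output level covers variable cost.
Shutting down limits the loss to fixed cost, $269.

Shut down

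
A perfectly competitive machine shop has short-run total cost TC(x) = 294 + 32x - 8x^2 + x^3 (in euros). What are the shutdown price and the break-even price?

AVC = 32 - 8x + x^2; minimized at x = 4, giving min AVC = €16. That is the shutdown price.
ATC = 294/x + 32 - 8x + x^2. Setting dATC/dx = −294/x^2 − 8 + 2x = 0 gives x = 7 (since 2·7^3 − 8·7^2 = 294).
min ATC = 294/7 + 32 − 8·7 + 7^2 = €67. That is the break-even price.
For €16 ≤ P < €67 the firm produces at a loss; below €16 it shuts down.

Shutdown price = €16; break-even price = €67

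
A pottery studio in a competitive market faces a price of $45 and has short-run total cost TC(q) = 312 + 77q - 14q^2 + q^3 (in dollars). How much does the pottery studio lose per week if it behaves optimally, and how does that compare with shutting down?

Profit = -$184 at q = 8

AVC = 77 - 14q + q^2 has its minimum $28 at q = 7; price $45 clears that bar, so the firm operates.
MC = 77 - 28q + 3q^2. Setting P = MC and taking the root on the rising branch gives q* = 8.
TR = 45·8 = 360. TC = 312 + 232 = 544. Profit = 360 − 544 = -$184.
By producing, the firm covers all variable cost plus $128 of fixed cost; shutting down would lose the full $312.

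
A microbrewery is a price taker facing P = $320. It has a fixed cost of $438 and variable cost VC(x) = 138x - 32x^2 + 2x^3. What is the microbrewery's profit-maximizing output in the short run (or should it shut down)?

Strip out fixed cost: VC = 138x - 32x^2 + 2x^3. Then AVC = 138 - 32x + 2x^2 and MC = 138 - 64x + 6x^2.
The AVC parabola has its vertex at x = 32/4 = 8, where AVC = 138 - 32·8 + 2·8^2 = $10.
Because $320 ≥ $10, revenue can cover variable cost; the firm operates.
Solving P = MC: -182 - 64x + 6x^2 = 0 ⇒ x = -7/3 or 13. On the upward-sloping branch, x* = 13.
Check: AVC at x = 13 is $60 ≤ P, so revenue covers variable cost.
Profit = P·x − TC = 320·13 − 1218 = $2942.

Produce at x = 13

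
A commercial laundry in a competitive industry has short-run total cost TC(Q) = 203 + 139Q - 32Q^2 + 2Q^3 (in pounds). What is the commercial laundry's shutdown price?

£11 per unit

Short-run supply begins at min AVC. From VC = 139Q - 32Q^2 + 2Q^3, AVC = 139 - 32Q + 2Q^2.
At the minimum of AVC, MC = AVC. MC = 139 - 64Q + 6Q^2; setting MC = AVC gives 4Q^2 - 32Q = 0, so Q = 8. min AVC = 11.
The firm shuts down for any P below £11.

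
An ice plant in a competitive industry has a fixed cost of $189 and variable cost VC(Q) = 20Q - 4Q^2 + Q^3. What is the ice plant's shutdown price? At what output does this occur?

$16 per unit, at Q = 2

The firm shuts down when price falls below the minimum of average variable cost. AVC = VC/Q = 20 - 4Q + Q^2.
dAVC/dQ = -4 + 2Q = 0 gives Q = 2. min AVC = 20 - 4·2 + 2^2 = 16.
So the shutdown price is $16.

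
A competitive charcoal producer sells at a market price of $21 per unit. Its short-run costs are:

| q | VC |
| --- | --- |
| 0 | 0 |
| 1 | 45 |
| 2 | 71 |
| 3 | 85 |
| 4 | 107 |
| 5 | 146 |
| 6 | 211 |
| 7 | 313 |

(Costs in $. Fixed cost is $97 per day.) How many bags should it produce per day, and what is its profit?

q = 0 (shut down); profit = -$97

Tabulate TR − TC: q=0: -97; q=1: -121; q=2: -126; q=3: -119; q=4: -120; q=5: -138; q=6: -182; q=7: -263.
Profit is highest at q = 0. Equivalently, the lowest AVC in the table is 107/4 ≈ $26.75 at q = 4, and P = $21 falls below it — price never covers variable cost, so the firm shuts down and loses only its fixed cost.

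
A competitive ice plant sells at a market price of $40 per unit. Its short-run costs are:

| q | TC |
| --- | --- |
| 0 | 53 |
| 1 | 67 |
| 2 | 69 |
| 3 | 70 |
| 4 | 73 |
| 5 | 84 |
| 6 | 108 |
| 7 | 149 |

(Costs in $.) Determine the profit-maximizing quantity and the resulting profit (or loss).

q = 6; profit = $132

Tabulate TR − TC: q=0: -53; q=1: -27; q=2: 11; q=3: 50; q=4: 87; q=5: 116; q=6: 132; q=7: 131.
Profit is maximized at q = 6. AVC there is 55/6 = $9.17 ≤ P, so producing beats shutting down (which would give -$53).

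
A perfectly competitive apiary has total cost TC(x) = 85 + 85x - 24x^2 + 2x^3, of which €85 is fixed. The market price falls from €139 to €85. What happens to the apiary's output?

AVC = 85 - 24x + 2x^2, minimized at x = 6 where min AVC = €13. MC = 85 - 48x + 6x^2.
With P = €139 above the shutdown price, P = MC gives x = 9.
At P = €85 ≥ min AVC, set P = MC: x = 8. The firm stays open but cuts output.

Output falls from 9 to 8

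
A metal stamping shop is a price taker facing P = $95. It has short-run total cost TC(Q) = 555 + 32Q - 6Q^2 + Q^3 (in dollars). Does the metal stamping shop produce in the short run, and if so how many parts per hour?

Produce at Q = 7

From TC, MC = TC'(Q) = 32 - 12Q + 3Q^2 and AVC = VC/Q = 32 - 6Q + Q^2.
AVC hits its minimum where MC = AVC, at Q = 3, giving min AVC = 32 - 6·3 + 3^2 = $23.
P = $95 exceeds min AVC = $23, so the firm stays open.
P = MC gives -63 - 12Q + 3Q^2 = 0, with roots -3 and 7. Take the larger (rising MC): Q* = 7.
Check: AVC at Q = 7 is $39 ≤ P, so revenue covers variable cost.
Profit = P·Q − TC = 95·7 − 828 = -$163, a loss, but smaller than the $555 fixed cost the firm would lose by shutting down.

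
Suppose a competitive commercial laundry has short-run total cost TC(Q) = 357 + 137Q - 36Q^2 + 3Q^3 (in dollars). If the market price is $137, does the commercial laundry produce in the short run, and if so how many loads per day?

Produce at Q = 8

Variable cost is VC = 137Q - 36Q^2 + 3Q^3, so AVC = VC/Q = 137 - 36Q + 3Q^2 and MC = dTC/dQ = 137 - 72Q + 9Q^2.
AVC hits its minimum where MC = AVC, at Q = 6, giving min AVC = 137 - 36·6 + 3·6^2 = $29.
P = $137 exceeds min AVC = $29, so the firm stays open.
Solving P = MC: -72Q + 9Q^2 = 0 ⇒ Q = 0 or 8. On the upward-sloping branch, Q* = 8.
Check: AVC at Q = 8 is $41 ≤ P, so revenue covers variable cost.
Profit = P·Q − TC = 137·8 − 685 = $411.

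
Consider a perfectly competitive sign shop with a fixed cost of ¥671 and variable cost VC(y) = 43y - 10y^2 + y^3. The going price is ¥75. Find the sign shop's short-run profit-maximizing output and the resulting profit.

AVC = 43 - 10y + y^2 has its minimum ¥18 at y = 5; price ¥75 clears that bar, so the firm operates.
MC = 43 - 20y + 3y^2. Setting P = MC and taking the root on the rising branch gives y* = 8.
TR = 75·8 = 600. TC = 671 + 216 = 887. Profit = 600 − 887 = -¥287.
Shutting down would mean losing the fixed cost of ¥671, so operating at a loss of ¥287 is better by ¥384.

Profit = -¥287 at y = 8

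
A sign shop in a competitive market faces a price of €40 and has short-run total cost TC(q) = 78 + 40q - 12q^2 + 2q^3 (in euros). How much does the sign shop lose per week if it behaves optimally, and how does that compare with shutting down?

AVC = 40 - 12q + 2q^2; min AVC = €22 at q = 3. Since P = €40 ≥ min AVC, the firm produces.
With MC = 40 - 24q + 6q^2, P = MC on the upward-sloping part at q* = 4.
TR = 40·4 = 160. TC = 78 + 96 = 174. Profit = 160 − 174 = -€14.
By producing, the firm covers all variable cost plus €64 of fixed cost; shutting down would lose the full €78.

Profit = -€14 at q = 4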